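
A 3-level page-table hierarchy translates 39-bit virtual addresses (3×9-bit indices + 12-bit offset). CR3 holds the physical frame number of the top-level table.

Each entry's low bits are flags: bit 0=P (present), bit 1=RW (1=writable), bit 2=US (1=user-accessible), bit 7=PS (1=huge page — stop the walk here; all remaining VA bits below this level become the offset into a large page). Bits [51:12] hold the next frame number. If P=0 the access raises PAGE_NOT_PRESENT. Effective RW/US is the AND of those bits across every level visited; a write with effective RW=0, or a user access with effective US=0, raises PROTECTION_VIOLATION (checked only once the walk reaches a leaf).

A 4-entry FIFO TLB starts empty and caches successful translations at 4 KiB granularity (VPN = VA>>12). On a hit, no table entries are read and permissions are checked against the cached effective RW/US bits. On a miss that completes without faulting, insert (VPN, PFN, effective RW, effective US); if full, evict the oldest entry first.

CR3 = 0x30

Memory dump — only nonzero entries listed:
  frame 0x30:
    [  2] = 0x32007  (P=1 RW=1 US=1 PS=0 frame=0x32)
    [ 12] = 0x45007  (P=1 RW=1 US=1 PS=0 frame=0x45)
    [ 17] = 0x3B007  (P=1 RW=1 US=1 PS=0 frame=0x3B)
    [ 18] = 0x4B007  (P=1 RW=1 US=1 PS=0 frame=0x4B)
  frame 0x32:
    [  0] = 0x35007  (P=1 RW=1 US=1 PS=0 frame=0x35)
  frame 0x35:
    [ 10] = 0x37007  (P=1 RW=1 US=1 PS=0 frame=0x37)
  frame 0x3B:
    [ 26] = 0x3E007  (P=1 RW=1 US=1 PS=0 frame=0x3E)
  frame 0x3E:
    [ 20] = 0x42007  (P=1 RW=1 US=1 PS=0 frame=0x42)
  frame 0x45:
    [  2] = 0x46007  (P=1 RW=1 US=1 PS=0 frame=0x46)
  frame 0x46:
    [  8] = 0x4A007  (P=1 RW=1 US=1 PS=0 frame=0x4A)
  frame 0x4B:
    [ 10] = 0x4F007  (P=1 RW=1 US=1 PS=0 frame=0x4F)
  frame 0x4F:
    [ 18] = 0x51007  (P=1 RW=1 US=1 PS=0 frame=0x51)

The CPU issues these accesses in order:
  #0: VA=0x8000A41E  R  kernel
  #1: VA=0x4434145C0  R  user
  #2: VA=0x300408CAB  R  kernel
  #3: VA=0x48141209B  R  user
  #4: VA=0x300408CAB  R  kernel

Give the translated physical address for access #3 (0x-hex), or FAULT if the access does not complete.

Trace:
#0 VA=0x8000A41E (r,kernel):
  lvl0: tbl 0x30, slot 2 ⇒ 0x32007 (P1/RW1/US1/PS0)
  lvl1: tbl 0x32, slot 0 ⇒ 0x35007 (P1/RW1/US1/PS0)
  lvl2: tbl 0x35, slot 10 ⇒ 0x37007 (P1/RW1/US1/PS0)
  → PA=0x3741E  (3 entries read)
#1 VA=0x4434145C0 (r,user):
  lvl0: tbl 0x30, slot 17 ⇒ 0x3B007 (P1/RW1/US1/PS0)
  lvl1: tbl 0x3B, slot 26 ⇒ 0x3E007 (P1/RW1/US1/PS0)
  lvl2: tbl 0x3E, slot 20 ⇒ 0x42007 (P1/RW1/US1/PS0)
  → PA=0x425C0  (3 entries read)
#2 VA=0x300408CAB (r,kernel):
  lvl0: tbl 0x30, slot 12 ⇒ 0x45007 (P1/RW1/US1/PS0)
  lvl1: tbl 0x45, slot 2 ⇒ 0x46007 (P1/RW1/US1/PS0)
  lvl2: tbl 0x46, slot 8 ⇒ 0x4A007 (P1/RW1/US1/PS0)
  → PA=0x4ACAB  (3 entries read)
#3 VA=0x48141209B (r,user):
  lvl0: tbl 0x30, slot 18 ⇒ 0x4B007 (P1/RW1/US1/PS0)
  lvl1: tbl 0x4B, slot 10 ⇒ 0x4F007 (P1/RW1/US1/PS0)
  lvl2: tbl 0x4F, slot 18 ⇒ 0x51007 (P1/RW1/US1/PS0)
  → PA=0x5109B  (3 entries read)
#4 VA=0x300408CAB (r,kernel):
  TLB hit vpn=0x300408 → PA=0x4ACAB

Access #3 PA: 0x5109B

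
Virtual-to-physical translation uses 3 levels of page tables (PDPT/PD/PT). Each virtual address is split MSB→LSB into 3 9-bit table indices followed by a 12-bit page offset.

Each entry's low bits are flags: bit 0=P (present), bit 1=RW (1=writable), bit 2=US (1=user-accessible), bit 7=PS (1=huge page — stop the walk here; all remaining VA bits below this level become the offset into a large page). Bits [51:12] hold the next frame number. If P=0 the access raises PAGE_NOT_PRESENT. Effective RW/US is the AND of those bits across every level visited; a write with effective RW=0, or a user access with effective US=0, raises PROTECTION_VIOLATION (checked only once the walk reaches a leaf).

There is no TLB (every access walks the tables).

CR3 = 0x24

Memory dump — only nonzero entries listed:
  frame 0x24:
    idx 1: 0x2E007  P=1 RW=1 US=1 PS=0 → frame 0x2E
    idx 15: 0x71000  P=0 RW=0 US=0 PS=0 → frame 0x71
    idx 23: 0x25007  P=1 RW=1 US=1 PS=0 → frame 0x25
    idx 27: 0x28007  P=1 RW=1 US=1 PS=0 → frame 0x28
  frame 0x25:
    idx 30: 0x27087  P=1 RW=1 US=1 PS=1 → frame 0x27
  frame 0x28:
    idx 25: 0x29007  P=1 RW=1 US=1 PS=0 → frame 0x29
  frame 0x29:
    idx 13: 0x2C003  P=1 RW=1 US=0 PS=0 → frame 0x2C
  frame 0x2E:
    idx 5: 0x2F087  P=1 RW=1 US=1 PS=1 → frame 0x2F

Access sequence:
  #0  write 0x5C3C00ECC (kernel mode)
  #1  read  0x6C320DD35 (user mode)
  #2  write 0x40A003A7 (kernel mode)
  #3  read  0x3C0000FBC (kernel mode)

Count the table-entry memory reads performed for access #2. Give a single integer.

Per-access translation:
#0 VA=0x5C3C00ECC (w,kernel):
  L0 @0x24[23] → 0x25007  P=1,RW=1,US=1,PS=0
  L1 @0x25[30] → 0x27087  P=1,RW=1,US=1,PS=1
  → PA=0x27ECC (huge @L1)  (2 entries read)
#1 VA=0x6C320DD35 (r,user):
  L0 @0x24[27] → 0x28007  P=1,RW=1,US=1,PS=0
  L1 @0x28[25] → 0x29007  P=1,RW=1,US=1,PS=0
  L2 @0x29[13] → 0x2C003  P=1,RW=1,US=0,PS=0
  → PROTECTION_VIOLATION  (3 entries read)
#2 VA=0x40A003A7 (w,kernel):
  L0 @0x24[1] → 0x2E007  P=1,RW=1,US=1,PS=0
  L1 @0x2E[5] → 0x2F087  P=1,RW=1,US=1,PS=1
  → PA=0x2F3A7 (huge @L1)  (2 entries read)
#3 VA=0x3C0000FBC (r,kernel):
  L0 @0x24[15] → 0x71000  P=0,RW=0,US=0,PS=0
  → PAGE_NOT_PRESENT  (1 entries read)

Entries read for #2: 2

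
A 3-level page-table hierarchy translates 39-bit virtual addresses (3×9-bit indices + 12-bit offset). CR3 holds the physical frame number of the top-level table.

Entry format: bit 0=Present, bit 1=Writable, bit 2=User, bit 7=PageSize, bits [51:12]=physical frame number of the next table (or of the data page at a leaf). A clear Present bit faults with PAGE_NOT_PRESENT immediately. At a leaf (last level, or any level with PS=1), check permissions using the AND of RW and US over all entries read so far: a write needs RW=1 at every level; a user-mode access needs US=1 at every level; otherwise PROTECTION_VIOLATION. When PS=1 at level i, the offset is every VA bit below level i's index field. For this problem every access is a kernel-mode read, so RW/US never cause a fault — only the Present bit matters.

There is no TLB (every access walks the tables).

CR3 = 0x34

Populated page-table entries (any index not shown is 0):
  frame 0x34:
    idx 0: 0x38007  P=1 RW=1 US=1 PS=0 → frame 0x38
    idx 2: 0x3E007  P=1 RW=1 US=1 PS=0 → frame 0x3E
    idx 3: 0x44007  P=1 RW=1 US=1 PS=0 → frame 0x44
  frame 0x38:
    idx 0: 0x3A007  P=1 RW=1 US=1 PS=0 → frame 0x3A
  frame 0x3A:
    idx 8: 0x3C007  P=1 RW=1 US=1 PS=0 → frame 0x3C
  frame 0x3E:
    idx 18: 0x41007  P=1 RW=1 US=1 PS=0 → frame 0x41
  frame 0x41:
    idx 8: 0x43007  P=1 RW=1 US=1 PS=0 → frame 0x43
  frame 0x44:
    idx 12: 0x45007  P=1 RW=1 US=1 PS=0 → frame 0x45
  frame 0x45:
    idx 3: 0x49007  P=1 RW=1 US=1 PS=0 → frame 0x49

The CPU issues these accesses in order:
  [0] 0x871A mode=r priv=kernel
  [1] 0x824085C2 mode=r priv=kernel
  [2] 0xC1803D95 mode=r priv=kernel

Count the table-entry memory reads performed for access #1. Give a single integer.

Walk each access:
#0 VA=0x871A (r,kernel):
  L0: frame=0x34 idx=0 entry=0x38007 [P=1 RW=1 US=1 PS=0]
  L1: frame=0x38 idx=0 entry=0x3A007 [P=1 RW=1 US=1 PS=0]
  L2: frame=0x3A idx=8 entry=0x3C007 [P=1 RW=1 US=1 PS=0]
  ⇒ phys 0x3C71A  [3 reads]
#1 VA=0x824085C2 (r,kernel):
  L0: frame=0x34 idx=2 entry=0x3E007 [P=1 RW=1 US=1 PS=0]
  L1: frame=0x3E idx=18 entry=0x41007 [P=1 RW=1 US=1 PS=0]
  L2: frame=0x41 idx=8 entry=0x43007 [P=1 RW=1 US=1 PS=0]
  ⇒ phys 0x435C2  [3 reads]
#2 VA=0xC1803D95 (r,kernel):
  L0: frame=0x34 idx=3 entry=0x44007 [P=1 RW=1 US=1 PS=0]
  L1: frame=0x44 idx=12 entry=0x45007 [P=1 RW=1 US=1 PS=0]
  L2: frame=0x45 idx=3 entry=0x49007 [P=1 RW=1 US=1 PS=0]
  ⇒ phys 0x49D95  [3 reads]

Entries read for #1: 3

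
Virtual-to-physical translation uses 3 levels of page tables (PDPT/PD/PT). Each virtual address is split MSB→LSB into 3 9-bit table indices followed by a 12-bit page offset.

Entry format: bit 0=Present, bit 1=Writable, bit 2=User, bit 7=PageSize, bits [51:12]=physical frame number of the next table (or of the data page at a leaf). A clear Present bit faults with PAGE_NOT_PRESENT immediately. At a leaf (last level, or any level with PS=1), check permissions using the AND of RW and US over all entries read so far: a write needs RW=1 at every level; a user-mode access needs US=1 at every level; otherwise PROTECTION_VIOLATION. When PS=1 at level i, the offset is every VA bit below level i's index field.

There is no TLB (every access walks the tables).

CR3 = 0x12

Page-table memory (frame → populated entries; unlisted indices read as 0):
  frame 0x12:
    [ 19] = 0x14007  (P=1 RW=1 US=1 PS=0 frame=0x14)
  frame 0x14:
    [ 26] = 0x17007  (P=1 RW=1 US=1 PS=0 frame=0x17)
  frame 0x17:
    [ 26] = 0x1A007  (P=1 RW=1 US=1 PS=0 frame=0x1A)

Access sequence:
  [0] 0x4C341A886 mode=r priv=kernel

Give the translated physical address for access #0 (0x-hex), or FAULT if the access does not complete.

Trace:
#0 VA=0x4C341A886 (r,kernel):
  L0: frame=0x12 idx=19 entry=0x14007 [P=1 RW=1 US=1 PS=0]
  L1: frame=0x14 idx=26 entry=0x17007 [P=1 RW=1 US=1 PS=0]
  L2: frame=0x17 idx=26 entry=0x1A007 [P=1 RW=1 US=1 PS=0]
  ✓ 0x1A886  — 3 lookups

Access #0 PA: 0x1A886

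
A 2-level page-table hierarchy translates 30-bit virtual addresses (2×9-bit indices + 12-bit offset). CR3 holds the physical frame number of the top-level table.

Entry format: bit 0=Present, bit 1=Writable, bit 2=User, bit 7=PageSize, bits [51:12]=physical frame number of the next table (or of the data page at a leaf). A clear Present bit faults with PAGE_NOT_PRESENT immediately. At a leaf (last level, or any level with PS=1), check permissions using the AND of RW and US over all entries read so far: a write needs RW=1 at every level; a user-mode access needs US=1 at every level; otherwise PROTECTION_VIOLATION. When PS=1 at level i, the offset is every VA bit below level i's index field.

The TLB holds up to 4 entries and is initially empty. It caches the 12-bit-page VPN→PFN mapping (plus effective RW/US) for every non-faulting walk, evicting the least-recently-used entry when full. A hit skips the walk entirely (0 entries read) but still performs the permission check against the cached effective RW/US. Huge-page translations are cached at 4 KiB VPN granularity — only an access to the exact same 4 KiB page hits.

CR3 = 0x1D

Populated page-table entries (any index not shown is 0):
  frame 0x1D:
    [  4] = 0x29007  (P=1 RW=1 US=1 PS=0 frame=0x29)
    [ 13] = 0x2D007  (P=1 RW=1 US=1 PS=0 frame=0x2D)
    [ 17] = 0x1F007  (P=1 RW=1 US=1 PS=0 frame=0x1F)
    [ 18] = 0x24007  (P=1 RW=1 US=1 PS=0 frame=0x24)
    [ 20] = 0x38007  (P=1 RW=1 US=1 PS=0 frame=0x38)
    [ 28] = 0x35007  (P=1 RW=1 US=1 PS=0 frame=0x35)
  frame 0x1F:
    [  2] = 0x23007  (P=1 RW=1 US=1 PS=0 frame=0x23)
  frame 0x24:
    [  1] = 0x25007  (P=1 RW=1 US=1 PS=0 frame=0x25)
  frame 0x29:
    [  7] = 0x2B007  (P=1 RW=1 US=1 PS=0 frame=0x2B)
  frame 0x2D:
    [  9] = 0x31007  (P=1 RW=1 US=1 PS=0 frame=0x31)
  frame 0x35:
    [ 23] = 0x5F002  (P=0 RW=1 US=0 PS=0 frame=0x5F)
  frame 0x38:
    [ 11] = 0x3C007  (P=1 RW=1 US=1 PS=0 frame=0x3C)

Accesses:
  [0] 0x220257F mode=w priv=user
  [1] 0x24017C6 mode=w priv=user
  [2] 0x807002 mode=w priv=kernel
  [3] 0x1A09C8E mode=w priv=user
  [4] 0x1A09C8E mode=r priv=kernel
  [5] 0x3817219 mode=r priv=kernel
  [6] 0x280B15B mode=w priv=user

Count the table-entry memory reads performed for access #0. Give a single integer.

Walk each access:
#0 VA=0x220257F (w,user):
  lvl0: tbl 0x1D, slot 17 ⇒ 0x1F007 (P1/RW1/US1/PS0)
  lvl1: tbl 0x1F, slot 2 ⇒ 0x23007 (P1/RW1/US1/PS0)
  → PA=0x2357F  (2 entries read)
#1 VA=0x24017C6 (w,user):
  lvl0: tbl 0x1D, slot 18 ⇒ 0x24007 (P1/RW1/US1/PS0)
  lvl1: tbl 0x24, slot 1 ⇒ 0x25007 (P1/RW1/US1/PS0)
  → PA=0x257C6  (2 entries read)
#2 VA=0x807002 (w,kernel):
  lvl0: tbl 0x1D, slot 4 ⇒ 0x29007 (P1/RW1/US1/PS0)
  lvl1: tbl 0x29, slot 7 ⇒ 0x2B007 (P1/RW1/US1/PS0)
  → PA=0x2B002  (2 entries read)
#3 VA=0x1A09C8E (w,user):
  lvl0: tbl 0x1D, slot 13 ⇒ 0x2D007 (P1/RW1/US1/PS0)
  lvl1: tbl 0x2D, slot 9 ⇒ 0x31007 (P1/RW1/US1/PS0)
  → PA=0x31C8E  (2 entries read)
#4 VA=0x1A09C8E (r,kernel):
  TLB hit vpn=0x1A09 → PA=0x31C8E
#5 VA=0x3817219 (r,kernel):
  lvl0: tbl 0x1D, slot 28 ⇒ 0x35007 (P1/RW1/US1/PS0)
  lvl1: tbl 0x35, slot 23 ⇒ 0x5F002 (P0/RW1/US0/PS0)
  → PAGE_NOT_PRESENT  (2 entries read)
#6 VA=0x280B15B (w,user):
  lvl0: tbl 0x1D, slot 20 ⇒ 0x38007 (P1/RW1/US1/PS0)
  lvl1: tbl 0x38, slot 11 ⇒ 0x3C007 (P1/RW1/US1/PS0)
  → PA=0x3C15B  (2 entries read)

Entries read for #0: 2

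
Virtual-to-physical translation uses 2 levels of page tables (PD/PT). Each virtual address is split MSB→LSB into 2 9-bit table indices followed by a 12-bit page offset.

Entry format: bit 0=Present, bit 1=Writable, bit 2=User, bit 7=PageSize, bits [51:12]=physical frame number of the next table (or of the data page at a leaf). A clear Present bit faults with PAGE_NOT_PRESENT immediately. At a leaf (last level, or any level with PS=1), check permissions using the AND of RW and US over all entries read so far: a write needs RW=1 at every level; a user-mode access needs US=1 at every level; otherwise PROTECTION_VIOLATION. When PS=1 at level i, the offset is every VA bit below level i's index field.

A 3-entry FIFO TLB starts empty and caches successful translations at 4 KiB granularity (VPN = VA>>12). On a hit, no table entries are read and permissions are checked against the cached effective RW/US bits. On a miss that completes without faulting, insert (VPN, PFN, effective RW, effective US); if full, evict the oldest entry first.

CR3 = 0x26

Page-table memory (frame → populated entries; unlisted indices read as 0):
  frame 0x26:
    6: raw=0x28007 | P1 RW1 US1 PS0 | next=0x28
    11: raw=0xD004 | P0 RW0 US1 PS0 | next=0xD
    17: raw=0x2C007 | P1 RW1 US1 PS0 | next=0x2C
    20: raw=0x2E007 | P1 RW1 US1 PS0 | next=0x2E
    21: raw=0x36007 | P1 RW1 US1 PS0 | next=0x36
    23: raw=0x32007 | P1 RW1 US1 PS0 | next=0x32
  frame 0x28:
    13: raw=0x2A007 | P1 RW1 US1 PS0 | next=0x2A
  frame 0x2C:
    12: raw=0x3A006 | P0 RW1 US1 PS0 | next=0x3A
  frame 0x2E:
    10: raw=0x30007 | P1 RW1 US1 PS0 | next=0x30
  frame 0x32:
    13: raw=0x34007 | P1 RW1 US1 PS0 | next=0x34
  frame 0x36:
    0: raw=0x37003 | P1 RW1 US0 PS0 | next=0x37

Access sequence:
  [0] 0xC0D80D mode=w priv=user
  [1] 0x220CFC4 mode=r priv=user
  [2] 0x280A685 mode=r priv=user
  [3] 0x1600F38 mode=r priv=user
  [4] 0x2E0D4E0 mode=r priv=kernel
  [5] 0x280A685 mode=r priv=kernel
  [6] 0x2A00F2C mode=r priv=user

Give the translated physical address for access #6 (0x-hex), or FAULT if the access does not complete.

Per-access translation:
#0 VA=0xC0D80D (w,user):
  L0: frame=0x26 idx=6 entry=0x28007 [P=1 RW=1 US=1 PS=0]
  L1: frame=0x28 idx=13 entry=0x2A007 [P=1 RW=1 US=1 PS=0]
  ⇒ phys 0x2A80D  [2 reads]
#1 VA=0x220CFC4 (r,user):
  L0: frame=0x26 idx=17 entry=0x2C007 [P=1 RW=1 US=1 PS=0]
  L1: frame=0x2C idx=12 entry=0x3A006 [P=0 RW=1 US=1 PS=0]
  ⇒ fault: PAGE_NOT_PRESENT  — 2 lookups
#2 VA=0x280A685 (r,user):
  L0: frame=0x26 idx=20 entry=0x2E007 [P=1 RW=1 US=1 PS=0]
  L1: frame=0x2E idx=10 entry=0x30007 [P=1 RW=1 US=1 PS=0]
  ⇒ phys 0x30685  [2 reads]
#3 VA=0x1600F38 (r,user):
  L0: frame=0x26 idx=11 entry=0xD004 [P=0 RW=0 US=1 PS=0]
  ⇒ fault: PAGE_NOT_PRESENT  — 1 lookups
#4 VA=0x2E0D4E0 (r,kernel):
  L0: frame=0x26 idx=23 entry=0x32007 [P=1 RW=1 US=1 PS=0]
  L1: frame=0x32 idx=13 entry=0x34007 [P=1 RW=1 US=1 PS=0]
  ⇒ phys 0x344E0  [2 reads]
#5 VA=0x280A685 (r,kernel):
  TLB hit vpn=0x280A → PA=0x30685
#6 VA=0x2A00F2C (r,user):
  L0: frame=0x26 idx=21 entry=0x36007 [P=1 RW=1 US=1 PS=0]
  L1: frame=0x36 idx=0 entry=0x37003 [P=1 RW=1 US=0 PS=0]
  ⇒ fault: PROTECTION_VIOLATION  — 2 lookups

Access #6 PA: FAULT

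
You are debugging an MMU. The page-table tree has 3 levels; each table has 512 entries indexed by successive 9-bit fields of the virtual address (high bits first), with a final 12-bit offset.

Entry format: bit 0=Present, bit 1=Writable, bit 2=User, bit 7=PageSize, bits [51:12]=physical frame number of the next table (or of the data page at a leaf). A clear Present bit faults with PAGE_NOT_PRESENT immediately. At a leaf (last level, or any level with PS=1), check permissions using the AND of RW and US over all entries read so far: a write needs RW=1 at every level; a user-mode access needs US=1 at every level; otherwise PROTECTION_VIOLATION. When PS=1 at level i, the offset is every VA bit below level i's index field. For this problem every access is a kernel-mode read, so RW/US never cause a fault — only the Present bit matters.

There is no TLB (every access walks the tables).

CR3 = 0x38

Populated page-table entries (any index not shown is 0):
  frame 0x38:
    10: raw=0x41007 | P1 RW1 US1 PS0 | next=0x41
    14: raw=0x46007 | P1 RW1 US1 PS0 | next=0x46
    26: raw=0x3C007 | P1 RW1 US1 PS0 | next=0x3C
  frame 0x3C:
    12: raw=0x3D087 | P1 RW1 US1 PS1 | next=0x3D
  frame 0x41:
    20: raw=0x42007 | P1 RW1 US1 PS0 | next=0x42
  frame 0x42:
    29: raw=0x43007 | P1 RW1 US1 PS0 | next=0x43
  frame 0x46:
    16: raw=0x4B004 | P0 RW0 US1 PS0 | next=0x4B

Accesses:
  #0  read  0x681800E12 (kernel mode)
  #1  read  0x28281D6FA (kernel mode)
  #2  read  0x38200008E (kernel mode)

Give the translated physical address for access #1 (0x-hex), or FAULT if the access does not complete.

Walk each access:
#0 VA=0x681800E12 (r,kernel):
  L0: frame=0x38 idx=26 entry=0x3C007 [P=1 RW=1 US=1 PS=0]
  L1: frame=0x3C idx=12 entry=0x3D087 [P=1 RW=1 US=1 PS=1]
  ⇒ phys 0x3DE12 (huge @L1)  [2 reads]
#1 VA=0x28281D6FA (r,kernel):
  L0: frame=0x38 idx=10 entry=0x41007 [P=1 RW=1 US=1 PS=0]
  L1: frame=0x41 idx=20 entry=0x42007 [P=1 RW=1 US=1 PS=0]
  L2: frame=0x42 idx=29 entry=0x43007 [P=1 RW=1 US=1 PS=0]
  ⇒ phys 0x436FA  [3 reads]
#2 VA=0x38200008E (r,kernel):
  L0: frame=0x38 idx=14 entry=0x46007 [P=1 RW=1 US=1 PS=0]
  L1: frame=0x46 idx=16 entry=0x4B004 [P=0 RW=0 US=1 PS=0]
  ⇒ fault: PAGE_NOT_PRESENT  — 2 lookups

Access #1 PA: 0x436FA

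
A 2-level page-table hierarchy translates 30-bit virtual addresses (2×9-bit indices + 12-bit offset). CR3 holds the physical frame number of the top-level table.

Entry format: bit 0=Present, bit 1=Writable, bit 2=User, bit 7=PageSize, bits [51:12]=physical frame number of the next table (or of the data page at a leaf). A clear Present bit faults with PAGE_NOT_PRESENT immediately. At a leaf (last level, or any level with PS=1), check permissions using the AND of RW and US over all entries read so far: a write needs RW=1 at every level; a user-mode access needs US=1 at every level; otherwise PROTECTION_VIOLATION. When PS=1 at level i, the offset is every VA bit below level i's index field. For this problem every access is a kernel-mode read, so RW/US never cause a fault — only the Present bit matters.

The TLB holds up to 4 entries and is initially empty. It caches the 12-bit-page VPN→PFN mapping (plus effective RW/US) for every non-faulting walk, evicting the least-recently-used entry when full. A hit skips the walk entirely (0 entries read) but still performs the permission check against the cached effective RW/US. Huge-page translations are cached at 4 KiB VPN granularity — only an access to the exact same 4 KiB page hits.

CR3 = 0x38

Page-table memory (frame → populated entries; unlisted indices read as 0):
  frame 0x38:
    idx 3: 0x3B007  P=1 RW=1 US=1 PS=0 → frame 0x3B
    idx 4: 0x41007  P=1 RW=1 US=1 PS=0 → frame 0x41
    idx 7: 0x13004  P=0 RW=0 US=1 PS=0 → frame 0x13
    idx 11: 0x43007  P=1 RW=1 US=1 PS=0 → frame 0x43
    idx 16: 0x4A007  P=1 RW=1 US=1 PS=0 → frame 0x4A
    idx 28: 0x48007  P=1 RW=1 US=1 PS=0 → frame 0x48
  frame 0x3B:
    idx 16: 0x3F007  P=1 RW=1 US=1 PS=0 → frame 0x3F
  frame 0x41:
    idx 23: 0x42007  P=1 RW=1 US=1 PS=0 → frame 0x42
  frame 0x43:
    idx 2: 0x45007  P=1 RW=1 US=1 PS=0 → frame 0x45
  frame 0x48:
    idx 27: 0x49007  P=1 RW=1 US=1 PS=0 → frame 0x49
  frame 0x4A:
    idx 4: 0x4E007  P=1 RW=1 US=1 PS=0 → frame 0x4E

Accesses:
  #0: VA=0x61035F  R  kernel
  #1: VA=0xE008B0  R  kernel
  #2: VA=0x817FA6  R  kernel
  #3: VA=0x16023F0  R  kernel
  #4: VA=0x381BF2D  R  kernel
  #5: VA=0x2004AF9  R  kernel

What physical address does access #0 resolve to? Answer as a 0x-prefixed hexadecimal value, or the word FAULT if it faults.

Trace:
#0 VA=0x61035F (r,kernel):
  L0: frame=0x38 idx=3 entry=0x3B007 [P=1 RW=1 US=1 PS=0]
  L1: frame=0x3B idx=16 entry=0x3F007 [P=1 RW=1 US=1 PS=0]
  ✓ 0x3F35F  — 2 lookups
#1 VA=0xE008B0 (r,kernel):
  L0: frame=0x38 idx=7 entry=0x13004 [P=0 RW=0 US=1 PS=0]
  → PAGE_NOT_PRESENT  (1 entries read)
#2 VA=0x817FA6 (r,kernel):
  L0: frame=0x38 idx=4 entry=0x41007 [P=1 RW=1 US=1 PS=0]
  L1: frame=0x41 idx=23 entry=0x42007 [P=1 RW=1 US=1 PS=0]
  ✓ 0x42FA6  — 2 lookups
#3 VA=0x16023F0 (r,kernel):
  L0: frame=0x38 idx=11 entry=0x43007 [P=1 RW=1 US=1 PS=0]
  L1: frame=0x43 idx=2 entry=0x45007 [P=1 RW=1 US=1 PS=0]
  ✓ 0x453F0  — 2 lookups
#4 VA=0x381BF2D (r,kernel):
  L0: frame=0x38 idx=28 entry=0x48007 [P=1 RW=1 US=1 PS=0]
  L1: frame=0x48 idx=27 entry=0x49007 [P=1 RW=1 US=1 PS=0]
  ✓ 0x49F2D  — 2 lookups
#5 VA=0x2004AF9 (r,kernel):
  L0: frame=0x38 idx=16 entry=0x4A007 [P=1 RW=1 US=1 PS=0]
  L1: frame=0x4A idx=4 entry=0x4E007 [P=1 RW=1 US=1 PS=0]
  ✓ 0x4EAF9  — 2 lookups

Access #0 PA: 0x3F35F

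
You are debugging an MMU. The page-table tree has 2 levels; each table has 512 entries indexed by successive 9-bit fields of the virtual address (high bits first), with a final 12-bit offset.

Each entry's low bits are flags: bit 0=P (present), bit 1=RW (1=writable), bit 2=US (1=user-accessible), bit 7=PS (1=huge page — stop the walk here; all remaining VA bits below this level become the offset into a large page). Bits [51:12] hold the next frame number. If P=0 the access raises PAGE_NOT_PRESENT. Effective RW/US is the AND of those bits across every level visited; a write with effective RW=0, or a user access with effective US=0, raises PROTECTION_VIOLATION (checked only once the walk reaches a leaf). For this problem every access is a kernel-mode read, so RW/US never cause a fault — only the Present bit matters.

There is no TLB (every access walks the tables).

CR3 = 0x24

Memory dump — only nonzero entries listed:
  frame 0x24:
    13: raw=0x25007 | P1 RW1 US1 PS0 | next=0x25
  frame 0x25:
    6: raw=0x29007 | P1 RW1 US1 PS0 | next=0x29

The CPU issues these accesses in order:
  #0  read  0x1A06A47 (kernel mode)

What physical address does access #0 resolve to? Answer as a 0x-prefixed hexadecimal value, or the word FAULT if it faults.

Per-access translation:
#0 VA=0x1A06A47 (r,kernel):
  L0 @0x24[13] → 0x25007  P=1,RW=1,US=1,PS=0
  L1 @0x25[6] → 0x29007  P=1,RW=1,US=1,PS=0
  ✓ 0x29A47  — 2 lookups

Access #0 PA: 0x29A47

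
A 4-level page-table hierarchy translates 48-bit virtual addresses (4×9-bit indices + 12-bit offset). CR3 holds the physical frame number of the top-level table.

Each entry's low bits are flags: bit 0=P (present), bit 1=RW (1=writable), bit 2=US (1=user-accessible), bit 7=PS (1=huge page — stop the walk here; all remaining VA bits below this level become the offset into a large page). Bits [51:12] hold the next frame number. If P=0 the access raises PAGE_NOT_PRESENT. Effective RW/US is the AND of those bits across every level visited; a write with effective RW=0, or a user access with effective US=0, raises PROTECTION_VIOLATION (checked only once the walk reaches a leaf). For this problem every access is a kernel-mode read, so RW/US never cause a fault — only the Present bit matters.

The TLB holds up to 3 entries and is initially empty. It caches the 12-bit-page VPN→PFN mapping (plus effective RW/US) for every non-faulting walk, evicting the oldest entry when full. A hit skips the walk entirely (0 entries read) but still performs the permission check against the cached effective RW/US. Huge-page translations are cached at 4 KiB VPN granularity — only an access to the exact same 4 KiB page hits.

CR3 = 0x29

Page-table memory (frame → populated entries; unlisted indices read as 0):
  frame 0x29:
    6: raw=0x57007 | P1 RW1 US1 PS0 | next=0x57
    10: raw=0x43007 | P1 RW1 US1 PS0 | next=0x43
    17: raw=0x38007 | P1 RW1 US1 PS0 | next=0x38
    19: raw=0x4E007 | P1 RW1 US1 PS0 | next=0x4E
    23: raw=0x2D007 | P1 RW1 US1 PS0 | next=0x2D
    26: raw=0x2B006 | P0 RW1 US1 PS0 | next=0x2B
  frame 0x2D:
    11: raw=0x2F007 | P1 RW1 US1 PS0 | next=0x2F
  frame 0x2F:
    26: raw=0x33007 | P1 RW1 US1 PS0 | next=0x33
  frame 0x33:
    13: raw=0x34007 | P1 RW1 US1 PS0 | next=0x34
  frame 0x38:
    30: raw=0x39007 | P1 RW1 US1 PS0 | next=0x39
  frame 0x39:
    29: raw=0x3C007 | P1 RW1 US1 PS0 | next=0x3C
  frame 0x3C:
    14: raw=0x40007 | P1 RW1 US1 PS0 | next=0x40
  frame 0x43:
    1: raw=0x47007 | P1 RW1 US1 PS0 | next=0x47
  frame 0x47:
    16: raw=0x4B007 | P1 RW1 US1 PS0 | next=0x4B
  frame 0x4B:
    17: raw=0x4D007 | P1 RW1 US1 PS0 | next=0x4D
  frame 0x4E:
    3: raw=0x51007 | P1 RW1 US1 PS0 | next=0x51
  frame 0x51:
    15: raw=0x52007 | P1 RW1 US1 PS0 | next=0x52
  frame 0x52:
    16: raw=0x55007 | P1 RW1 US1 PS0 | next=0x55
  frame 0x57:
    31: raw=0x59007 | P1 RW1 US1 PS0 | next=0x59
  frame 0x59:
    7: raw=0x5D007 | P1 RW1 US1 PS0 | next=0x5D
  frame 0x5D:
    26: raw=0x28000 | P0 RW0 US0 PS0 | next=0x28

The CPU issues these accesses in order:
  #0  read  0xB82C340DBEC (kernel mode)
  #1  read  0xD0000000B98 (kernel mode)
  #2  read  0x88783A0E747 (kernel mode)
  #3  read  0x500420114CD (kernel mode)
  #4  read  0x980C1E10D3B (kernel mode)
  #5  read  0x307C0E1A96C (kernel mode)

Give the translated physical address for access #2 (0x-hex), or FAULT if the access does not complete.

Trace:
#0 VA=0xB82C340DBEC (r,kernel):
  L0 @0x29[23] → 0x2D007  P=1,RW=1,US=1,PS=0
  L1 @0x2D[11] → 0x2F007  P=1,RW=1,US=1,PS=0
  L2 @0x2F[26] → 0x33007  P=1,RW=1,US=1,PS=0
  L3 @0x33[13] → 0x34007  P=1,RW=1,US=1,PS=0
  ✓ 0x34BEC  — 4 lookups
#1 VA=0xD0000000B98 (r,kernel):
  L0 @0x29[26] → 0x2B006  P=0,RW=1,US=1,PS=0
  → PAGE_NOT_PRESENT  (1 entries read)
#2 VA=0x88783A0E747 (r,kernel):
  L0 @0x29[17] → 0x38007  P=1,RW=1,US=1,PS=0
  L1 @0x38[30] → 0x39007  P=1,RW=1,US=1,PS=0
  L2 @0x39[29] → 0x3C007  P=1,RW=1,US=1,PS=0
  L3 @0x3C[14] → 0x40007  P=1,RW=1,US=1,PS=0
  ✓ 0x40747  — 4 lookups
#3 VA=0x500420114CD (r,kernel):
  L0 @0x29[10] → 0x43007  P=1,RW=1,US=1,PS=0
  L1 @0x43[1] → 0x47007  P=1,RW=1,US=1,PS=0
  L2 @0x47[16] → 0x4B007  P=1,RW=1,US=1,PS=0
  L3 @0x4B[17] → 0x4D007  P=1,RW=1,US=1,PS=0
  ✓ 0x4D4CD  — 4 lookups
#4 VA=0x980C1E10D3B (r,kernel):
  L0 @0x29[19] → 0x4E007  P=1,RW=1,US=1,PS=0
  L1 @0x4E[3] → 0x51007  P=1,RW=1,US=1,PS=0
  L2 @0x51[15] → 0x52007  P=1,RW=1,US=1,PS=0
  L3 @0x52[16] → 0x55007  P=1,RW=1,US=1,PS=0
  ✓ 0x55D3B  — 4 lookups
#5 VA=0x307C0E1A96C (r,kernel):
  L0 @0x29[6] → 0x57007  P=1,RW=1,US=1,PS=0
  L1 @0x57[31] → 0x59007  P=1,RW=1,US=1,PS=0
  L2 @0x59[7] → 0x5D007  P=1,RW=1,US=1,PS=0
  L3 @0x5D[26] → 0x28000  P=0,RW=0,US=0,PS=0
  → PAGE_NOT_PRESENT  (4 entries read)

Access #2 PA: 0x40747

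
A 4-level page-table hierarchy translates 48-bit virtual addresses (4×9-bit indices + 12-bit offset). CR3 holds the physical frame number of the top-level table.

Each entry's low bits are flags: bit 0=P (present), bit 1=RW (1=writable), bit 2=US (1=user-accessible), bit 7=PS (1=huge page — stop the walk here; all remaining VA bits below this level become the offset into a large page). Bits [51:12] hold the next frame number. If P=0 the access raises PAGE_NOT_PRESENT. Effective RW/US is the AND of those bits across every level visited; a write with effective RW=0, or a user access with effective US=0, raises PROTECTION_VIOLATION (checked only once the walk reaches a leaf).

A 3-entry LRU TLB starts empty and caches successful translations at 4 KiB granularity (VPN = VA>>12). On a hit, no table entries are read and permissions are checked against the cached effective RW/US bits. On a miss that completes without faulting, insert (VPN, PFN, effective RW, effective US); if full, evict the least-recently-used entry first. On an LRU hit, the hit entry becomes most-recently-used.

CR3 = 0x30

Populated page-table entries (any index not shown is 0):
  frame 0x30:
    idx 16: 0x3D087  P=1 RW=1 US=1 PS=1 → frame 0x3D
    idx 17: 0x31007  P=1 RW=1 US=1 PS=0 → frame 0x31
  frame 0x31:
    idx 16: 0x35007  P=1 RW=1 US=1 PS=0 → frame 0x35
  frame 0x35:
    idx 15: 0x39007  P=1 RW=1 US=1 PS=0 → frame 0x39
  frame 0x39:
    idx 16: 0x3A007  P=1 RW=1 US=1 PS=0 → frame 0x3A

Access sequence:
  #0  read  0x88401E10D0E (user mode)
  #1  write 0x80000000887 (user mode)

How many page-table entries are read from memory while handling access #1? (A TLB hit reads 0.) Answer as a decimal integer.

Walk each access:
#0 VA=0x88401E10D0E (r,user):
  L0 @0x30[17] → 0x31007  P=1,RW=1,US=1,PS=0
  L1 @0x31[16] → 0x35007  P=1,RW=1,US=1,PS=0
  L2 @0x35[15] → 0x39007  P=1,RW=1,US=1,PS=0
  L3 @0x39[16] → 0x3A007  P=1,RW=1,US=1,PS=0
  → PA=0x3AD0E  (4 entries read)
#1 VA=0x80000000887 (w,user):
  L0 @0x30[16] → 0x3D087  P=1,RW=1,US=1,PS=1
  → PA=0x3D887 (huge @L0)  (1 entries read)

Entries read for #1: 1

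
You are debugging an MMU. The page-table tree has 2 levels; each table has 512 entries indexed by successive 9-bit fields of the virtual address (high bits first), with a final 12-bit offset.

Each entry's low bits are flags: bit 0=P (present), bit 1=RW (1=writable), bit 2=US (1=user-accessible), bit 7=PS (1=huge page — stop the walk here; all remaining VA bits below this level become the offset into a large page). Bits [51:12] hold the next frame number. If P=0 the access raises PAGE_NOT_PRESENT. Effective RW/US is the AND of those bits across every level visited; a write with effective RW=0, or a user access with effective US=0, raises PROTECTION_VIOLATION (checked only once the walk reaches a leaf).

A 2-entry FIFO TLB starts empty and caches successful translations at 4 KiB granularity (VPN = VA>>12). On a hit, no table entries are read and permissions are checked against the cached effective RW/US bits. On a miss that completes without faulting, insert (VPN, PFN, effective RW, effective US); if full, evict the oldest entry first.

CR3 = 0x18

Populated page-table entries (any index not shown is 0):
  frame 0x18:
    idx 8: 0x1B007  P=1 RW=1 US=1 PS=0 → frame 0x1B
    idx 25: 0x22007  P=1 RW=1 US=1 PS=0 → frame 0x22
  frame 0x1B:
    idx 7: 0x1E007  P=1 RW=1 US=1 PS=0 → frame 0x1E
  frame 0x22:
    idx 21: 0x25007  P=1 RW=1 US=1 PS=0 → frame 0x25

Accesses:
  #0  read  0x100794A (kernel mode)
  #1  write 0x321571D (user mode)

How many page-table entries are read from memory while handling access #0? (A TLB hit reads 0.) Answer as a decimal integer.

Walk each access:
#0 VA=0x100794A (r,kernel):
  [0] read 0x18 idx=8: raw=0x1B007 flags P=1 W=1 U=1 S=0
  [1] read 0x1B idx=7: raw=0x1E007 flags P=1 W=1 U=1 S=0
  ⇒ phys 0x1E94A  [2 reads]
#1 VA=0x321571D (w,user):
  [0] read 0x18 idx=25: raw=0x22007 flags P=1 W=1 U=1 S=0
  [1] read 0x22 idx=21: raw=0x25007 flags P=1 W=1 U=1 S=0
  ⇒ phys 0x2571D  [2 reads]

Entries read for #0: 2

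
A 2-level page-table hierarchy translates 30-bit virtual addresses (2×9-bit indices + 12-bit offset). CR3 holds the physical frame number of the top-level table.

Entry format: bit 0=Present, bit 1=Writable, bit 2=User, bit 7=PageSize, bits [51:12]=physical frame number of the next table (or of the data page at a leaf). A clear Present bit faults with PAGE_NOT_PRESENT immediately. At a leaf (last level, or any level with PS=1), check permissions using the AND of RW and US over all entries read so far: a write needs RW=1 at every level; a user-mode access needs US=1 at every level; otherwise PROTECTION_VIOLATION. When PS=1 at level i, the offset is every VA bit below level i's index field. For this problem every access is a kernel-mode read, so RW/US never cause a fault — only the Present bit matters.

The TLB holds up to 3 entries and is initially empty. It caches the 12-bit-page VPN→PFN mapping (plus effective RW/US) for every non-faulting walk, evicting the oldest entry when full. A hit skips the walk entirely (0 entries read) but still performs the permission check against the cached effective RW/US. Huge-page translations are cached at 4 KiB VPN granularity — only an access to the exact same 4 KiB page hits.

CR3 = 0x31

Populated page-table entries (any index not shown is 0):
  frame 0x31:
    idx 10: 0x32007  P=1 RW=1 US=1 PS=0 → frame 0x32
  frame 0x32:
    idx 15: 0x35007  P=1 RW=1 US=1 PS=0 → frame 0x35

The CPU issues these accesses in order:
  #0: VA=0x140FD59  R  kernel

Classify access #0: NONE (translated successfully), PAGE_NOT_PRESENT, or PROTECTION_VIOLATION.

Trace:
#0 VA=0x140FD59 (r,kernel):
  [0] read 0x31 idx=10: raw=0x32007 flags P=1 W=1 U=1 S=0
  [1] read 0x32 idx=15: raw=0x35007 flags P=1 W=1 U=1 S=0
  → PA=0x35D59  (2 entries read)

Access #0 fault: NONE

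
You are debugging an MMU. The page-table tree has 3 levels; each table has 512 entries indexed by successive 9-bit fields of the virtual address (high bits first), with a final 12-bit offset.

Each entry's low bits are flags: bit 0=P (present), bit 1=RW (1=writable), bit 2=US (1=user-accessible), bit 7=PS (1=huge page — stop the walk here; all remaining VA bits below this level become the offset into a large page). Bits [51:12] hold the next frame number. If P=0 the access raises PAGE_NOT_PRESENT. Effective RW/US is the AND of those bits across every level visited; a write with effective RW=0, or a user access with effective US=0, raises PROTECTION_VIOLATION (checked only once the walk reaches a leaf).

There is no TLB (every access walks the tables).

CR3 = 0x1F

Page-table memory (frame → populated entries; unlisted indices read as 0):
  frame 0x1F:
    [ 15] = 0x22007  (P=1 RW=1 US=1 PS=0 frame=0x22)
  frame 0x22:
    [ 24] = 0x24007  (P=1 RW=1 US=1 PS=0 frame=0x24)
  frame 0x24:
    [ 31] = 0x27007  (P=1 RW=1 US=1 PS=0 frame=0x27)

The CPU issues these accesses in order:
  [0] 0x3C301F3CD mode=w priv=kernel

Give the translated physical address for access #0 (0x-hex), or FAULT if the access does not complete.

Walk each access:
#0 VA=0x3C301F3CD (w,kernel):
  L0: frame=0x1F idx=15 entry=0x22007 [P=1 RW=1 US=1 PS=0]
  L1: frame=0x22 idx=24 entry=0x24007 [P=1 RW=1 US=1 PS=0]
  L2: frame=0x24 idx=31 entry=0x27007 [P=1 RW=1 US=1 PS=0]
  → PA=0x273CD  (3 entries read)

Access #0 PA: 0x273CD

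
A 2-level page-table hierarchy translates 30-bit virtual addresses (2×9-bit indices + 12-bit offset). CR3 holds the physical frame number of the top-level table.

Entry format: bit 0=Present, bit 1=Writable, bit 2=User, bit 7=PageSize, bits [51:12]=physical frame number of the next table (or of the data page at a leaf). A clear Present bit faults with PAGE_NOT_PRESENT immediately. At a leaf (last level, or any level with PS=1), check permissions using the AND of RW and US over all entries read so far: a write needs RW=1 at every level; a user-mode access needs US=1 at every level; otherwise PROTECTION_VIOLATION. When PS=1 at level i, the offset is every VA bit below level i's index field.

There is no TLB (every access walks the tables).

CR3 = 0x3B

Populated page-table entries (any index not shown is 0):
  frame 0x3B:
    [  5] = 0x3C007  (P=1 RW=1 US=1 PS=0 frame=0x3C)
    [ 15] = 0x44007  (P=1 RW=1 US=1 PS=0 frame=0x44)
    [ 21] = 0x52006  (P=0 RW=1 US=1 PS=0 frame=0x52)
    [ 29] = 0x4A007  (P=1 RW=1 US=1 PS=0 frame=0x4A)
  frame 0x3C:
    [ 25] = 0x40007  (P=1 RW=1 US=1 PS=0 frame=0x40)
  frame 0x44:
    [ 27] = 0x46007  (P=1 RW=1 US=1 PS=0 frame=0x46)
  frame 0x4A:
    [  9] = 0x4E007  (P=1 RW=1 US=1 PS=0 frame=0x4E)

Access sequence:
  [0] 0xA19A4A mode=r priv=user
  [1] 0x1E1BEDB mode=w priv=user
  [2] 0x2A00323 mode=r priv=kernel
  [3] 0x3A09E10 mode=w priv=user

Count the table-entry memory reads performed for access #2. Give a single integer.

Trace:
#0 VA=0xA19A4A (r,user):
  L0: frame=0x3B idx=5 entry=0x3C007 [P=1 RW=1 US=1 PS=0]
  L1: frame=0x3C idx=25 entry=0x40007 [P=1 RW=1 US=1 PS=0]
  ✓ 0x40A4A  — 2 lookups
#1 VA=0x1E1BEDB (w,user):
  L0: frame=0x3B idx=15 entry=0x44007 [P=1 RW=1 US=1 PS=0]
  L1: frame=0x44 idx=27 entry=0x46007 [P=1 RW=1 US=1 PS=0]
  ✓ 0x46EDB  — 2 lookups
#2 VA=0x2A00323 (r,kernel):
  L0: frame=0x3B idx=21 entry=0x52006 [P=0 RW=1 US=1 PS=0]
  ✗ PAGE_NOT_PRESENT  [1 reads]
#3 VA=0x3A09E10 (w,user):
  L0: frame=0x3B idx=29 entry=0x4A007 [P=1 RW=1 US=1 PS=0]
  L1: frame=0x4A idx=9 entry=0x4E007 [P=1 RW=1 US=1 PS=0]
  ✓ 0x4EE10  — 2 lookups

Entries read for #2: 1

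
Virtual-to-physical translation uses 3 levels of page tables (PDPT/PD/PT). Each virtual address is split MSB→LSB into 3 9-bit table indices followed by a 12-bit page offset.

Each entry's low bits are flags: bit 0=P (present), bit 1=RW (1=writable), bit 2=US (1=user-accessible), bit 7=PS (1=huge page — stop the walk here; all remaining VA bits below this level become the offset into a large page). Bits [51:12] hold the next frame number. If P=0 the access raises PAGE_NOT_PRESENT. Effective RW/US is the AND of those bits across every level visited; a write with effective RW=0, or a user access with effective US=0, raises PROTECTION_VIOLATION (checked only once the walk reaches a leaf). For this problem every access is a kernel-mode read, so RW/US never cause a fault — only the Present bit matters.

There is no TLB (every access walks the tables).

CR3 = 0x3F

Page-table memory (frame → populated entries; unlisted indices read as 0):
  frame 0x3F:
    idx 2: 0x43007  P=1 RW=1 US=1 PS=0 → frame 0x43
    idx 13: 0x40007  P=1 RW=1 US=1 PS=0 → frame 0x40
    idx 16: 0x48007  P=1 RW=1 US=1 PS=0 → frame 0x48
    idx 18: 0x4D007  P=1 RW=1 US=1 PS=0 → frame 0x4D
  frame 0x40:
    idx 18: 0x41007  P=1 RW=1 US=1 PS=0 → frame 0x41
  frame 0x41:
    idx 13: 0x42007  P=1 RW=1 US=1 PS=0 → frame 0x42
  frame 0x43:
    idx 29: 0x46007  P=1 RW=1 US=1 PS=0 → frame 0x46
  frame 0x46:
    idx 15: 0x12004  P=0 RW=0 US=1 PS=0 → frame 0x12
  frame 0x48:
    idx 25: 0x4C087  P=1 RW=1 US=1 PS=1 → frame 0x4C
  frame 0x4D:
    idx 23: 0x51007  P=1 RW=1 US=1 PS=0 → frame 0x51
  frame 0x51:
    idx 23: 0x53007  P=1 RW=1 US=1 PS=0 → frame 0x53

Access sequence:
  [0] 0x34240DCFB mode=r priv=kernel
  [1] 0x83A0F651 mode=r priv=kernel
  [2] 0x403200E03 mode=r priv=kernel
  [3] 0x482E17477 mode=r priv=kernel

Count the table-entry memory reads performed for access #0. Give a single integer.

Per-access translation:
#0 VA=0x34240DCFB (r,kernel):
  L0 @0x3F[13] → 0x40007  P=1,RW=1,US=1,PS=0
  L1 @0x40[18] → 0x41007  P=1,RW=1,US=1,PS=0
  L2 @0x41[13] → 0x42007  P=1,RW=1,US=1,PS=0
  ⇒ phys 0x42CFB  [3 reads]
#1 VA=0x83A0F651 (r,kernel):
  L0 @0x3F[2] → 0x43007  P=1,RW=1,US=1,PS=0
  L1 @0x43[29] → 0x46007  P=1,RW=1,US=1,PS=0
  L2 @0x46[15] → 0x12004  P=0,RW=0,US=1,PS=0
  ✗ PAGE_NOT_PRESENT  [3 reads]
#2 VA=0x403200E03 (r,kernel):
  L0 @0x3F[16] → 0x48007  P=1,RW=1,US=1,PS=0
  L1 @0x48[25] → 0x4C087  P=1,RW=1,US=1,PS=1
  ⇒ phys 0x4CE03 (huge @L1)  [2 reads]
#3 VA=0x482E17477 (r,kernel):
  L0 @0x3F[18] → 0x4D007  P=1,RW=1,US=1,PS=0
  L1 @0x4D[23] → 0x51007  P=1,RW=1,US=1,PS=0
  L2 @0x51[23] → 0x53007  P=1,RW=1,US=1,PS=0
  ⇒ phys 0x53477  [3 reads]

Entries read for #0: 3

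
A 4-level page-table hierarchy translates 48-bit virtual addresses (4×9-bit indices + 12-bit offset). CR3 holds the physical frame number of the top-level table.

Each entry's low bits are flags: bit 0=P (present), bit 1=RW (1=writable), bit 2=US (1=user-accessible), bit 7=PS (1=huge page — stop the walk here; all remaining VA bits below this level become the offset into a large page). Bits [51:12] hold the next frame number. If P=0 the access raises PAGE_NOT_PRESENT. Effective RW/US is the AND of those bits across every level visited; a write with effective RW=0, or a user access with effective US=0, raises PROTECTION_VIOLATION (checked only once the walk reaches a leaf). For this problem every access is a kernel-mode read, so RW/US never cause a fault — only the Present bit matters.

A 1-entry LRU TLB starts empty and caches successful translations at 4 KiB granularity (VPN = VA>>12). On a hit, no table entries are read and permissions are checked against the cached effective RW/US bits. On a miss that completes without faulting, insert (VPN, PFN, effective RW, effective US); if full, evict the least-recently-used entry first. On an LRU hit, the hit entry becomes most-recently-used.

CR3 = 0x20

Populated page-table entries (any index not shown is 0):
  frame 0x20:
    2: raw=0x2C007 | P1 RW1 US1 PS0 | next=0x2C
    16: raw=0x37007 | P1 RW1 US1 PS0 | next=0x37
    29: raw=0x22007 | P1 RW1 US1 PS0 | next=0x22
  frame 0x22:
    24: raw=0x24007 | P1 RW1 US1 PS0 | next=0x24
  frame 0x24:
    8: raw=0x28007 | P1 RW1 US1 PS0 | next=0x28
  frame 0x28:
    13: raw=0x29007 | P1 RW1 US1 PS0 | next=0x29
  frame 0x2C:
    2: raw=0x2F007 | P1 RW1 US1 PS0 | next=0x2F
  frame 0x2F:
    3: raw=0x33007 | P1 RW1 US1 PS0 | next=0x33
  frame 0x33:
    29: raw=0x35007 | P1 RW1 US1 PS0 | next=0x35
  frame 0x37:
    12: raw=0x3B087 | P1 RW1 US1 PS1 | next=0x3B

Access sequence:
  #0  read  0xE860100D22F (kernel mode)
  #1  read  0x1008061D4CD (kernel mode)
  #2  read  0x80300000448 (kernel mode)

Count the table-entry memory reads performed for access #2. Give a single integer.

Per-access translation:
#0 VA=0xE860100D22F (r,kernel):
  [0] read 0x20 idx=29: raw=0x22007 flags P=1 W=1 U=1 S=0
  [1] read 0x22 idx=24: raw=0x24007 flags P=1 W=1 U=1 S=0
  [2] read 0x24 idx=8: raw=0x28007 flags P=1 W=1 U=1 S=0
  [3] read 0x28 idx=13: raw=0x29007 flags P=1 W=1 U=1 S=0
  ⇒ phys 0x2922F  [4 reads]
#1 VA=0x1008061D4CD (r,kernel):
  [0] read 0x20 idx=2: raw=0x2C007 flags P=1 W=1 U=1 S=0
  [1] read 0x2C idx=2: raw=0x2F007 flags P=1 W=1 U=1 S=0
  [2] read 0x2F idx=3: raw=0x33007 flags P=1 W=1 U=1 S=0
  [3] read 0x33 idx=29: raw=0x35007 flags P=1 W=1 U=1 S=0
  ⇒ phys 0x354CD  [4 reads]
#2 VA=0x80300000448 (r,kernel):
  [0] read 0x20 idx=16: raw=0x37007 flags P=1 W=1 U=1 S=0
  [1] read 0x37 idx=12: raw=0x3B087 flags P=1 W=1 U=1 S=1
  ⇒ phys 0x3B448 (huge @L1)  [2 reads]

Entries read for #2: 2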